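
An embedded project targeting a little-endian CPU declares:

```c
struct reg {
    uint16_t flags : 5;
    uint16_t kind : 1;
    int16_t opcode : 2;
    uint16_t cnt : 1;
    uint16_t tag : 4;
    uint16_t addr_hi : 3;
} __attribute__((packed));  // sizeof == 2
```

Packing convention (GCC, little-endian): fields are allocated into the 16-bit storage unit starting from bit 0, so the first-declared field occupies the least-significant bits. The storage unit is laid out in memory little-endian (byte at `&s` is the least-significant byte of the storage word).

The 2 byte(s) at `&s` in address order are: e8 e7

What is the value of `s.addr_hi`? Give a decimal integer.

[0]=0xe8 [1]=0xe7 (little-endian) → word 0xe7e8
flags [0+:5] = (word>>0) & 0x1f = 8
kind [5+:1] = (word>>5) & 0x1 = 1
opcode [6+:2] = (word>>6) & 0x3 = 3
cnt [8+:1] = (word>>8) & 0x1 = 1
tag [9+:4] = (word>>9) & 0xf = 3
addr_hi [13+:3] = (word>>13) & 0x7 = 7  ←

7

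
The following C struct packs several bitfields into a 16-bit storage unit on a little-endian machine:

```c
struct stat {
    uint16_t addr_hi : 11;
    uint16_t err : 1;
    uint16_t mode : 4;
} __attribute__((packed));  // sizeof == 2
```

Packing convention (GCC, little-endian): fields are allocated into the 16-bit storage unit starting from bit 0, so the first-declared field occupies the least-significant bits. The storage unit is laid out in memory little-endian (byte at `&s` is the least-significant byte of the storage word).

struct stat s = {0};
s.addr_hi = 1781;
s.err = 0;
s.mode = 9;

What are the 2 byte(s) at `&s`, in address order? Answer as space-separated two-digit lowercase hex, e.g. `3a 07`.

f5 96

[0+:11] addr_hi=1781 & 0x7ff = 0x6f5; word=0x06f5
[11+:1] err=0 & 0x1 = 0x0; word=0x06f5
[12+:4] mode=9 & 0xf = 0x9; word=0x96f5
word = 0x96f5 → little-endian bytes:
  [0]=0xf5  [1]=0x96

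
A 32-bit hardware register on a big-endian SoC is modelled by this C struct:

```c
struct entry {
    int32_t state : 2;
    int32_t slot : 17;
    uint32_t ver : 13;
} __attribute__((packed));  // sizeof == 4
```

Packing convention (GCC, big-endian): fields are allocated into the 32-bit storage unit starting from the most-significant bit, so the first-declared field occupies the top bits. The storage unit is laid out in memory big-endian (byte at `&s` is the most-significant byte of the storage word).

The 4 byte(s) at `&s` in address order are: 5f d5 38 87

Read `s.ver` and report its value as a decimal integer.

6279

[0]=0x5f [1]=0xd5 [2]=0x38 [3]=0x87 (big-endian) → word 0x5fd53887
state [30+:2] = (word>>30) & 0x3 = 1
slot [13+:17] = (word>>13) & 0x1ffff = 65193
ver [0+:13] = (word>>0) & 0x1fff = 6279  ←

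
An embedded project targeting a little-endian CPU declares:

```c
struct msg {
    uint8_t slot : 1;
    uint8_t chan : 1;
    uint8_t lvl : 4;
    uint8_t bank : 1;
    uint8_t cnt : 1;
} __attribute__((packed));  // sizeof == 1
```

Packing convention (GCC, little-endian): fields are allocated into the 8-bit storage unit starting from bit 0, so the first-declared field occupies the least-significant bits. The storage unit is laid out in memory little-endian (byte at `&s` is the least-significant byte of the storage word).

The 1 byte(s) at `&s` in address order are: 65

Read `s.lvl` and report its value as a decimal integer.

9

[0]=0x65 (little-endian) → word 0x65
slot:1 @ bit 0 → (0x65>>0)&0x1 = 0x1
chan:1 @ bit 1 → (0x65>>1)&0x1 = 0x0
lvl:4 @ bit 2 → (0x65>>2)&0xf = 0x9  ←
bank:1 @ bit 6 → (0x65>>6)&0x1 = 0x1
cnt:1 @ bit 7 → (0x65>>7)&0x1 = 0x0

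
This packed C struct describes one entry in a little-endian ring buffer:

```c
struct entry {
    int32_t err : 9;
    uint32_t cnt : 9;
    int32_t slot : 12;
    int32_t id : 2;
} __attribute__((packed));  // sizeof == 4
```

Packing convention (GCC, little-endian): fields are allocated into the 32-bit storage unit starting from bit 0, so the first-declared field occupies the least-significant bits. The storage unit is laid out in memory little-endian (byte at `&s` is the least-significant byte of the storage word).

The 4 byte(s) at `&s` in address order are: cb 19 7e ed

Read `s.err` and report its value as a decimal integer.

-53

[0]=0xcb [1]=0x19 [2]=0x7e [3]=0xed (little-endian) → word 0xed7e19cb
err [0+:9] = (word>>0) & 0x1ff = 459  ←
cnt [9+:9] = (word>>9) & 0x1ff = 268
slot [18+:12] = (word>>18) & 0xfff = 2911
id [30+:2] = (word>>30) & 0x3 = 3
err signed 9b, MSB=1: 459 - 512 = -53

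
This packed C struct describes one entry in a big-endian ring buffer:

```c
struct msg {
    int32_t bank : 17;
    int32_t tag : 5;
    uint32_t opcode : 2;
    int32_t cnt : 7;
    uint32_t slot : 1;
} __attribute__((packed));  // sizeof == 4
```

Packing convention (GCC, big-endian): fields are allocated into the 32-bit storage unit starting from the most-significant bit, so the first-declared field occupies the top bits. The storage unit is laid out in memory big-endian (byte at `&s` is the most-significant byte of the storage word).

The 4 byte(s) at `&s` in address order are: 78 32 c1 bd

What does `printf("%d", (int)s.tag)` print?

[0]=0x78 [1]=0x32 [2]=0xc1 [3]=0xbd (big-endian) → word 0x7832c1bd
bank:17 @ bit 15 → (0x7832c1bd>>15)&0x1ffff = 0xf065
tag:5 @ bit 10 → (0x7832c1bd>>10)&0x1f = 0x10  ←
opcode:2 @ bit 8 → (0x7832c1bd>>8)&0x3 = 0x1
cnt:7 @ bit 1 → (0x7832c1bd>>1)&0x7f = 0x5e
slot:1 @ bit 0 → (0x7832c1bd>>0)&0x1 = 0x1
tag signed 5b, MSB=1: 16 - 32 = -16

-16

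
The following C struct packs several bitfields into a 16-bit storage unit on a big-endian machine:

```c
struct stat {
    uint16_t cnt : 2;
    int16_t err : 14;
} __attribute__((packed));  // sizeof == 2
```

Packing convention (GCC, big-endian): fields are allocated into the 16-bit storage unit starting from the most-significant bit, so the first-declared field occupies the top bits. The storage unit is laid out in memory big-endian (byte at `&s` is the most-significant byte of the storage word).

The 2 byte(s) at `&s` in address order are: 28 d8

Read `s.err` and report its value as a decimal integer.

[0]=0x28 [1]=0xd8 (big-endian) → word 0x28d8
cnt [14+:2] = (word>>14) & 0x3 = 0
err [0+:14] = (word>>0) & 0x3fff = 10456  ←
err signed 14b, MSB=1: 10456 - 16384 = -5928

-5928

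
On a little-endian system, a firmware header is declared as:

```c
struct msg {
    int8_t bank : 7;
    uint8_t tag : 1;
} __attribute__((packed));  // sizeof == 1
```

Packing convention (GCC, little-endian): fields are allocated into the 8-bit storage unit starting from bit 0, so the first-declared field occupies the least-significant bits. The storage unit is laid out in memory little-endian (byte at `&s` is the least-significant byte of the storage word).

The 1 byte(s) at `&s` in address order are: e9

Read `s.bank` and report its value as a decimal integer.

-23

[0]=0xe9 (little-endian) → word 0xe9
bank:7 @ bit 0 → (0xe9>>0)&0x7f = 0x69  ←
tag:1 @ bit 7 → (0xe9>>7)&0x1 = 0x1
bank signed 7b, MSB=1: 105 - 128 = -23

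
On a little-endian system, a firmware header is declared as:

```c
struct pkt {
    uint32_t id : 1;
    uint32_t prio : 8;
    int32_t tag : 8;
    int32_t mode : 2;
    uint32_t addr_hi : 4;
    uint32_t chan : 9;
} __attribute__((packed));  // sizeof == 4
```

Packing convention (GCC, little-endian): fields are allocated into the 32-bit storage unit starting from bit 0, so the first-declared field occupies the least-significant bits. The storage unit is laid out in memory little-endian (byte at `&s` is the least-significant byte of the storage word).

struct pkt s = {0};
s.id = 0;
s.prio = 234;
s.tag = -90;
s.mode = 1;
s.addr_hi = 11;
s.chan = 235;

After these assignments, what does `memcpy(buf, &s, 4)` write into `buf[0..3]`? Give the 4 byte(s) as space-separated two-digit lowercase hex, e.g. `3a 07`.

id (1b) val=0 bits=0x0 at bit 0: 0x00000000
prio (8b) val=234 bits=0xea at bit 1: 0x000001d4
tag (8b) val=-90 bits=0xa6 at bit 9: 0x00014dd4
mode (2b) val=1 bits=0x1 at bit 17: 0x00034dd4
addr_hi (4b) val=11 bits=0xb at bit 19: 0x005b4dd4
chan (9b) val=235 bits=0xeb at bit 23: 0x75db4dd4
word = 0x75db4dd4 → little-endian bytes:
  [0]=0xd4  [1]=0x4d  [2]=0xdb  [3]=0x75

d4 4d db 75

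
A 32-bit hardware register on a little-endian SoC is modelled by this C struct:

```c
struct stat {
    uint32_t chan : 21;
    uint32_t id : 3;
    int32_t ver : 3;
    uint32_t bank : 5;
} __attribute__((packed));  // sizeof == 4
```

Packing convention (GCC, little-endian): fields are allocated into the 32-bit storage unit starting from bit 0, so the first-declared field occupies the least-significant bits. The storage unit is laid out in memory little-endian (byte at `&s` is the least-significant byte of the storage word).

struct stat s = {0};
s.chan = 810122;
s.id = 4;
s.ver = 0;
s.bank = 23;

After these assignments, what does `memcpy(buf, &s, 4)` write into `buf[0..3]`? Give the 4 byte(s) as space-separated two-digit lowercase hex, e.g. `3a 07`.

8a 5c 8c b8

chan:21 = 810122 → 0xc5c8a << 0 → word 0x000c5c8a
id:3 = 4 → 0x4 << 21 → word 0x008c5c8a
ver:3 = 0 → 0x0 << 24 → word 0x008c5c8a
bank:5 = 23 → 0x17 << 27 → word 0xb88c5c8a
word = 0xb88c5c8a → little-endian bytes:
  [0]=0x8a  [1]=0x5c  [2]=0x8c  [3]=0xb8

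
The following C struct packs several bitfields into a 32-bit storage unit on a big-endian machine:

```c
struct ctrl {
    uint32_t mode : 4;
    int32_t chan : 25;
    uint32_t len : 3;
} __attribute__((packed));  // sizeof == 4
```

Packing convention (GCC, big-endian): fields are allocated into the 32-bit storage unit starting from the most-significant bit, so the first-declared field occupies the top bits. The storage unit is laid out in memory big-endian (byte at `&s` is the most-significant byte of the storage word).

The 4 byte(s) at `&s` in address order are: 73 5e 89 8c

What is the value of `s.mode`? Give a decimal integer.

[0]=0x73 [1]=0x5e [2]=0x89 [3]=0x8c (big-endian) → word 0x735e898c
mode:4 @ bit 28 → (0x735e898c>>28)&0xf = 0x7  ←
chan:25 @ bit 3 → (0x735e898c>>3)&0x1ffffff = 0x6bd131
len:3 @ bit 0 → (0x735e898c>>0)&0x7 = 0x4

7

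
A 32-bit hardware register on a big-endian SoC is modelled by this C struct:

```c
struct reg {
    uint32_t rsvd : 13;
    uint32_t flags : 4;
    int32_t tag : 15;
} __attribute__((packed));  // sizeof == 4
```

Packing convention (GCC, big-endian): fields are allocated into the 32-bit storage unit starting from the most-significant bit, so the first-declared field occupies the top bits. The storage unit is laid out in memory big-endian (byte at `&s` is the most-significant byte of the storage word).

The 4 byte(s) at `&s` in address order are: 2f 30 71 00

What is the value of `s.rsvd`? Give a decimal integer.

1510

[0]=0x2f [1]=0x30 [2]=0x71 [3]=0x00 (big-endian) → word 0x2f307100
rsvd [19+:13] = (word>>19) & 0x1fff = 1510  ←
flags [15+:4] = (word>>15) & 0xf = 0
tag [0+:15] = (word>>0) & 0x7fff = 28928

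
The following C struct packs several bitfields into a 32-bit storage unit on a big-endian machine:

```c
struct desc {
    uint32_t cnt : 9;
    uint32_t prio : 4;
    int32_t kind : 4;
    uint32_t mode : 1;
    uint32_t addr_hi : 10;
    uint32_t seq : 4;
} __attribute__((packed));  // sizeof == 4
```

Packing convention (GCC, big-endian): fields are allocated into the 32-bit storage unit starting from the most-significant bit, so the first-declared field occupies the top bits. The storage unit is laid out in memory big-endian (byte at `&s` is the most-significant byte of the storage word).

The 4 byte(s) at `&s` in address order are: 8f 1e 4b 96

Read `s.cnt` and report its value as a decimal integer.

[0]=0x8f [1]=0x1e [2]=0x4b [3]=0x96 (big-endian) → word 0x8f1e4b96
cnt [23+:9] = (word>>23) & 0x1ff = 286  ←
prio [19+:4] = (word>>19) & 0xf = 3
kind [15+:4] = (word>>15) & 0xf = 12
mode [14+:1] = (word>>14) & 0x1 = 1
addr_hi [4+:10] = (word>>4) & 0x3ff = 185
seq [0+:4] = (word>>0) & 0xf = 6

286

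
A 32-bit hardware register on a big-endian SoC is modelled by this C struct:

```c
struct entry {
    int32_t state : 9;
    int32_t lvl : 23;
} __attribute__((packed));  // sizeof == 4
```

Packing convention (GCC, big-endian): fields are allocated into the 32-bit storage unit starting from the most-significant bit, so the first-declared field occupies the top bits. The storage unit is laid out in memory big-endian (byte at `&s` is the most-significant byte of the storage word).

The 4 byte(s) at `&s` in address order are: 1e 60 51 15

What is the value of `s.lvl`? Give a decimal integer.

-2076395

[0]=0x1e [1]=0x60 [2]=0x51 [3]=0x15 (big-endian) → word 0x1e605115
state [23+:9] = (word>>23) & 0x1ff = 60
lvl [0+:23] = (word>>0) & 0x7fffff = 6312213  ←
lvl signed 23b, MSB=1: 6312213 - 8388608 = -2076395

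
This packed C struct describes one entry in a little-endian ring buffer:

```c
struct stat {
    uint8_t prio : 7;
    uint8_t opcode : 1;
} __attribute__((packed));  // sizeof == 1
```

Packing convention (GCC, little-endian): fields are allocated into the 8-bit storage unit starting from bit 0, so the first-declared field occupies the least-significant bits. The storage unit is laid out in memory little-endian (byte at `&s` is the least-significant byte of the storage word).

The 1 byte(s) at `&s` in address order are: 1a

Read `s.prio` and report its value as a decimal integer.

[0]=0x1a (little-endian) → word 0x1a
prio:7 @ bit 0 → (0x1a>>0)&0x7f = 0x1a  ←
opcode:1 @ bit 7 → (0x1a>>7)&0x1 = 0x0

26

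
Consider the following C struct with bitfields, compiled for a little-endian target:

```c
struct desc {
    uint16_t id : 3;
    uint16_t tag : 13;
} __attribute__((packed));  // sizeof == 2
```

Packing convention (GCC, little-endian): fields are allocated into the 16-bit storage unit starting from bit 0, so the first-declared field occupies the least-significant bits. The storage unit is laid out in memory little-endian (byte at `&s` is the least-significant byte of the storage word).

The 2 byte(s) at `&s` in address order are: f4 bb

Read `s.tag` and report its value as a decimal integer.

[0]=0xf4 [1]=0xbb (little-endian) → word 0xbbf4
id [0+:3] = (word>>0) & 0x7 = 4
tag [3+:13] = (word>>3) & 0x1fff = 6014  ←

6014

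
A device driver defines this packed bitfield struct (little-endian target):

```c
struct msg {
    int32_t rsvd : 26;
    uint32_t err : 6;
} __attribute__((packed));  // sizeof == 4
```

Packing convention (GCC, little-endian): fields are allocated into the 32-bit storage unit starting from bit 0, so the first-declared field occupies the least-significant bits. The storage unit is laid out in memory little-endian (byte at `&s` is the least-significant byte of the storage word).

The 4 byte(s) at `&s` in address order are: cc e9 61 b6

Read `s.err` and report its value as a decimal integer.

[0]=0xcc [1]=0xe9 [2]=0x61 [3]=0xb6 (little-endian) → word 0xb661e9cc
rsvd:26 @ bit 0 → (0xb661e9cc>>0)&0x3ffffff = 0x261e9cc
err:6 @ bit 26 → (0xb661e9cc>>26)&0x3f = 0x2d  ←

45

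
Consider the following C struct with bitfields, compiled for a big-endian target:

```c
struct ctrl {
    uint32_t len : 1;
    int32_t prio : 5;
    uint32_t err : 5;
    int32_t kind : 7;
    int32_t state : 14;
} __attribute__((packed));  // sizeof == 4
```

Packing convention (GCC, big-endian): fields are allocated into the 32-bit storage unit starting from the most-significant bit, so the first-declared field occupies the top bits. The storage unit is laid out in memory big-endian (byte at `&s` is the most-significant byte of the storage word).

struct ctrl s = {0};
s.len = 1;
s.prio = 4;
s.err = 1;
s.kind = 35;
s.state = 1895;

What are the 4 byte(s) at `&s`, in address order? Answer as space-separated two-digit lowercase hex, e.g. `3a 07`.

90 28 c7 67

[31+:1] len=1 & 0x1 = 0x1; word=0x80000000
[26+:5] prio=4 & 0x1f = 0x4; word=0x90000000
[21+:5] err=1 & 0x1f = 0x1; word=0x90200000
[14+:7] kind=35 & 0x7f = 0x23; word=0x9028c000
[0+:14] state=1895 & 0x3fff = 0x767; word=0x9028c767
word = 0x9028c767 → big-endian bytes:
  [0]=0x90  [1]=0x28  [2]=0xc7  [3]=0x67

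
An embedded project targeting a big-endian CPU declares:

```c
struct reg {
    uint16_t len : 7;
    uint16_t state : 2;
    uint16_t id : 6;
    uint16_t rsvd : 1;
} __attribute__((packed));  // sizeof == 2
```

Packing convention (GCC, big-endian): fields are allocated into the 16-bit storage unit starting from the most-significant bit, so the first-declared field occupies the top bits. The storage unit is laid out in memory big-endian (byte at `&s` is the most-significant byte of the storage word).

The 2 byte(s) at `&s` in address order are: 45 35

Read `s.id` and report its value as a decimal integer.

[0]=0x45 [1]=0x35 (big-endian) → word 0x4535
len:7 @ bit 9 → (0x4535>>9)&0x7f = 0x22
state:2 @ bit 7 → (0x4535>>7)&0x3 = 0x2
id:6 @ bit 1 → (0x4535>>1)&0x3f = 0x1a  ←
rsvd:1 @ bit 0 → (0x4535>>0)&0x1 = 0x1

26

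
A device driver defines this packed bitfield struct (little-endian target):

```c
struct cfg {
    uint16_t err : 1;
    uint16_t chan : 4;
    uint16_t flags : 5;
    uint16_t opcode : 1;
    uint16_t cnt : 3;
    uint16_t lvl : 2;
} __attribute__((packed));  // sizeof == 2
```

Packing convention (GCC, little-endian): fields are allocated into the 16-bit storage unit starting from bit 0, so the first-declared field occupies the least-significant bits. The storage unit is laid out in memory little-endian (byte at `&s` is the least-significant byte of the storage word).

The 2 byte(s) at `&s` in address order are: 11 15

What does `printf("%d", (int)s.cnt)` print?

[0]=0x11 [1]=0x15 (little-endian) → word 0x1511
err [0+:1] = (word>>0) & 0x1 = 1
chan [1+:4] = (word>>1) & 0xf = 8
flags [5+:5] = (word>>5) & 0x1f = 8
opcode [10+:1] = (word>>10) & 0x1 = 1
cnt [11+:3] = (word>>11) & 0x7 = 2  ←
lvl [14+:2] = (word>>14) & 0x3 = 0

2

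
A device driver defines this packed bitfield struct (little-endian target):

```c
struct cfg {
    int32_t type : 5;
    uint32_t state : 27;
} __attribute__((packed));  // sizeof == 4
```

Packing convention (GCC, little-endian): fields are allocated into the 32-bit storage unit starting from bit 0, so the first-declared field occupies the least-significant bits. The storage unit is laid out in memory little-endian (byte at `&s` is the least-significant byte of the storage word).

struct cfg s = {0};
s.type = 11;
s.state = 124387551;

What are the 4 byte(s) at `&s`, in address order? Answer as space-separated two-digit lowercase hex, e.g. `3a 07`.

[0+:5] type=11 & 0x1f = 0xb; word=0x0000000b
[5+:27] state=124387551 & 0x7ffffff = 0x76a00df; word=0xed401beb
word = 0xed401beb → little-endian bytes:
  [0]=0xeb  [1]=0x1b  [2]=0x40  [3]=0xed

eb 1b 40 ed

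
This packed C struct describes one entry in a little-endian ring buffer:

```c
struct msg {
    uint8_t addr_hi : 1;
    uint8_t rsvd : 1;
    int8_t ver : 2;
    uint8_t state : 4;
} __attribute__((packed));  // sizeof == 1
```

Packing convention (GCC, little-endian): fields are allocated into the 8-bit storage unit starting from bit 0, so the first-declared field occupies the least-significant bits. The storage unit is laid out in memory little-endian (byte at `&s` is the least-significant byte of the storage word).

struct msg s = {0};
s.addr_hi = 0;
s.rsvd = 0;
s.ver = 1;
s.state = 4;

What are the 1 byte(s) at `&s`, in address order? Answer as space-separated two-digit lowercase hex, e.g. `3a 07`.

addr_hi (1b) val=0 bits=0x0 at bit 0: 0x00
rsvd (1b) val=0 bits=0x0 at bit 1: 0x00
ver (2b) val=1 bits=0x1 at bit 2: 0x04
state (4b) val=4 bits=0x4 at bit 4: 0x44
word = 0x44 → little-endian bytes:
  [0]=0x44

44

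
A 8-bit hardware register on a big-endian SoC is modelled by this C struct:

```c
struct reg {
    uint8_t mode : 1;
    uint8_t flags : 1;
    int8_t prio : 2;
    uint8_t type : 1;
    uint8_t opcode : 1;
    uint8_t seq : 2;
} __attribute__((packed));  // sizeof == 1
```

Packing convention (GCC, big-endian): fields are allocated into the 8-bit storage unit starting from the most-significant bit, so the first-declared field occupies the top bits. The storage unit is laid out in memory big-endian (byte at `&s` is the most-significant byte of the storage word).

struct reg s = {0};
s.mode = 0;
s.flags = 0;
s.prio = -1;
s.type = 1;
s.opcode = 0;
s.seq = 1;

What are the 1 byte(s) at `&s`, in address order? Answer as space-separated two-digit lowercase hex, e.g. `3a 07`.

mode (1b) val=0 bits=0x0 at bit 7: 0x00
flags (1b) val=0 bits=0x0 at bit 6: 0x00
prio (2b) val=-1 bits=0x3 at bit 4: 0x30
type (1b) val=1 bits=0x1 at bit 3: 0x38
opcode (1b) val=0 bits=0x0 at bit 2: 0x38
seq (2b) val=1 bits=0x1 at bit 0: 0x39
word = 0x39 → big-endian bytes:
  [0]=0x39

39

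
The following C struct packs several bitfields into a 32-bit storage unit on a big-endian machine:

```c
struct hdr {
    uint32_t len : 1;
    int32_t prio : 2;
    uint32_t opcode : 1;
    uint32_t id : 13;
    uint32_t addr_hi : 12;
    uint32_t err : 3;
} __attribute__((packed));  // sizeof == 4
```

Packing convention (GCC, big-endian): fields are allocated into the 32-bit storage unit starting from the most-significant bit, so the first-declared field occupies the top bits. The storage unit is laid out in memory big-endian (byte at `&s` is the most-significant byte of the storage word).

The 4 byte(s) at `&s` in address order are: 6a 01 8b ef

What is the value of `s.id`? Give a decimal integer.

5123

[0]=0x6a [1]=0x01 [2]=0x8b [3]=0xef (big-endian) → word 0x6a018bef
len:1 @ bit 31 → (0x6a018bef>>31)&0x1 = 0x0
prio:2 @ bit 29 → (0x6a018bef>>29)&0x3 = 0x3
opcode:1 @ bit 28 → (0x6a018bef>>28)&0x1 = 0x0
id:13 @ bit 15 → (0x6a018bef>>15)&0x1fff = 0x1403  ←
addr_hi:12 @ bit 3 → (0x6a018bef>>3)&0xfff = 0x17d
err:3 @ bit 0 → (0x6a018bef>>0)&0x7 = 0x7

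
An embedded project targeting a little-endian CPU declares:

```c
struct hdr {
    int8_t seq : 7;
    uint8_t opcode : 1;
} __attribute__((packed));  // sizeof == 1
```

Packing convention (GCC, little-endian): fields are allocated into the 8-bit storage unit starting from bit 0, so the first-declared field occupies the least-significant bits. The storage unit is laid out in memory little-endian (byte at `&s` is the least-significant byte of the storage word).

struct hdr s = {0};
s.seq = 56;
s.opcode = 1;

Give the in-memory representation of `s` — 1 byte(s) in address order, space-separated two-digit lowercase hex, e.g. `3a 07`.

b8

[0+:7] seq=56 & 0x7f = 0x38; word=0x38
[7+:1] opcode=1 & 0x1 = 0x1; word=0xb8
word = 0xb8 → little-endian bytes:
  [0]=0xb8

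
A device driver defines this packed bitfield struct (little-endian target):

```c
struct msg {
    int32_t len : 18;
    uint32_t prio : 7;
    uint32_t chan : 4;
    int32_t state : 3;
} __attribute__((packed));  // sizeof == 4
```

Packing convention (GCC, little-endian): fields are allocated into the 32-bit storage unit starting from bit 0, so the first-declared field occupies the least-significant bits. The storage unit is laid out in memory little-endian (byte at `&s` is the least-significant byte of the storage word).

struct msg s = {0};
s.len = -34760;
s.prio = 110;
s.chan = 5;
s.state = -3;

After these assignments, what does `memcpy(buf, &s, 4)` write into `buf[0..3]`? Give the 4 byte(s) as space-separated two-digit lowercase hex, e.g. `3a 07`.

38 78 bb ab

len:18 = -34760 → 0x37838 << 0 → word 0x00037838
prio:7 = 110 → 0x6e << 18 → word 0x01bb7838
chan:4 = 5 → 0x5 << 25 → word 0x0bbb7838
state:3 = -3 → 0x5 << 29 → word 0xabbb7838
word = 0xabbb7838 → little-endian bytes:
  [0]=0x38  [1]=0x78  [2]=0xbb  [3]=0xab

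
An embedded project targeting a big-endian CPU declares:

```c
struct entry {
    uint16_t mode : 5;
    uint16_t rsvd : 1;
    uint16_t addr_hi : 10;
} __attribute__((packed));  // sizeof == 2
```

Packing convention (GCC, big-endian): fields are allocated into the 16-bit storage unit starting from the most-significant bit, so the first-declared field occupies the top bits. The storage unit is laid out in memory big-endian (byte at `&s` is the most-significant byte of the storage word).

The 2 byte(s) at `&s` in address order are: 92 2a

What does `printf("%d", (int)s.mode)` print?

[0]=0x92 [1]=0x2a (big-endian) → word 0x922a
mode [11+:5] = (word>>11) & 0x1f = 18  ←
rsvd [10+:1] = (word>>10) & 0x1 = 0
addr_hi [0+:10] = (word>>0) & 0x3ff = 554

18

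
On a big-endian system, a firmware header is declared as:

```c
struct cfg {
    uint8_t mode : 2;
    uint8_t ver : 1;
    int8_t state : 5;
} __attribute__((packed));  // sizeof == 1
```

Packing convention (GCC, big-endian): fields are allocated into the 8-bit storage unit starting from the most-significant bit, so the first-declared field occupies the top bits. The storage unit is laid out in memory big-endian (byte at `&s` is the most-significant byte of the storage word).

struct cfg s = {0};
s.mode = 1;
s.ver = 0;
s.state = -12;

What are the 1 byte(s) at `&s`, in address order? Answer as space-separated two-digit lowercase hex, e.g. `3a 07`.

54

mode (2b) val=1 bits=0x1 at bit 6: 0x40
ver (1b) val=0 bits=0x0 at bit 5: 0x40
state (5b) val=-12 bits=0x14 at bit 0: 0x54
word = 0x54 → big-endian bytes:
  [0]=0x54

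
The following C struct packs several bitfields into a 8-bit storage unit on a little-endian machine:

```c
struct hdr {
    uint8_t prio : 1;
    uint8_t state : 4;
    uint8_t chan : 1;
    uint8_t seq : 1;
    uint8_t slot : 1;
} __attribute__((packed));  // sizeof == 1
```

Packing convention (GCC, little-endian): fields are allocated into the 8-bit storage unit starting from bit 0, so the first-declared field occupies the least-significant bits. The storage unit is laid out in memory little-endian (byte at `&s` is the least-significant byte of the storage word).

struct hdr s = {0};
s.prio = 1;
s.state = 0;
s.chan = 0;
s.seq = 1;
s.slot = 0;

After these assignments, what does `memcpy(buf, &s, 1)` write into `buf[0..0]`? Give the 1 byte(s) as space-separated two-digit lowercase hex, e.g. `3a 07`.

prio:1 = 1 → 0x1 << 0 → word 0x01
state:4 = 0 → 0x0 << 1 → word 0x01
chan:1 = 0 → 0x0 << 5 → word 0x01
seq:1 = 1 → 0x1 << 6 → word 0x41
slot:1 = 0 → 0x0 << 7 → word 0x41
word = 0x41 → little-endian bytes:
  [0]=0x41

41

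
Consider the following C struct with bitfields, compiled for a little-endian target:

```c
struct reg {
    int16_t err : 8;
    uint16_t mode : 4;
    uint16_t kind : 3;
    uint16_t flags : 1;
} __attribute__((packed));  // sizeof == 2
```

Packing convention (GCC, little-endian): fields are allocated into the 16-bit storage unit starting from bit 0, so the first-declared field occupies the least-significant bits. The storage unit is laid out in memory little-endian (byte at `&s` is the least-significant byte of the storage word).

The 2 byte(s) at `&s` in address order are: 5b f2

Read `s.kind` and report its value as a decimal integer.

7

[0]=0x5b [1]=0xf2 (little-endian) → word 0xf25b
err:8 @ bit 0 → (0xf25b>>0)&0xff = 0x5b
mode:4 @ bit 8 → (0xf25b>>8)&0xf = 0x2
kind:3 @ bit 12 → (0xf25b>>12)&0x7 = 0x7  ←
flags:1 @ bit 15 → (0xf25b>>15)&0x1 = 0x1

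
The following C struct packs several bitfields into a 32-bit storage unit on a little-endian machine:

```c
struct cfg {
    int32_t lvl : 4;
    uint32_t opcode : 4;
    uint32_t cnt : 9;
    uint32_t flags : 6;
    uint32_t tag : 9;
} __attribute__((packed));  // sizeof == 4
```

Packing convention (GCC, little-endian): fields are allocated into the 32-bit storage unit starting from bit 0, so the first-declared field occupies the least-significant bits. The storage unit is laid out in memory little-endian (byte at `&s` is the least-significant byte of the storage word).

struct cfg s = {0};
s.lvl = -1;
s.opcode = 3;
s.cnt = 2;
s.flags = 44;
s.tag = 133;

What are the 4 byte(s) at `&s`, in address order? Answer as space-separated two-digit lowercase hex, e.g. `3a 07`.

lvl (4b) val=-1 bits=0xf at bit 0: 0x0000000f
opcode (4b) val=3 bits=0x3 at bit 4: 0x0000003f
cnt (9b) val=2 bits=0x2 at bit 8: 0x0000023f
flags (6b) val=44 bits=0x2c at bit 17: 0x0058023f
tag (9b) val=133 bits=0x85 at bit 23: 0x42d8023f
word = 0x42d8023f → little-endian bytes:
  [0]=0x3f  [1]=0x02  [2]=0xd8  [3]=0x42

3f 02 d8 42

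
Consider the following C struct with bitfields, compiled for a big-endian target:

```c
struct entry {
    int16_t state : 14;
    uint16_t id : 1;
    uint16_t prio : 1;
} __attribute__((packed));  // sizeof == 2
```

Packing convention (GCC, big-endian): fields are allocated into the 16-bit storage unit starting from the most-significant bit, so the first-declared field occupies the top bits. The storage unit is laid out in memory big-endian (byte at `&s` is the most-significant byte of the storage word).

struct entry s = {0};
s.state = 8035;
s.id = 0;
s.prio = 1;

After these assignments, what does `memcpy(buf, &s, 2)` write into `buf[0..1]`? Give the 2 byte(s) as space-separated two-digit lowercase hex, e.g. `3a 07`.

7d 8d

[2+:14] state=8035 & 0x3fff = 0x1f63; word=0x7d8c
[1+:1] id=0 & 0x1 = 0x0; word=0x7d8c
[0+:1] prio=1 & 0x1 = 0x1; word=0x7d8d
word = 0x7d8d → big-endian bytes:
  [0]=0x7d  [1]=0x8d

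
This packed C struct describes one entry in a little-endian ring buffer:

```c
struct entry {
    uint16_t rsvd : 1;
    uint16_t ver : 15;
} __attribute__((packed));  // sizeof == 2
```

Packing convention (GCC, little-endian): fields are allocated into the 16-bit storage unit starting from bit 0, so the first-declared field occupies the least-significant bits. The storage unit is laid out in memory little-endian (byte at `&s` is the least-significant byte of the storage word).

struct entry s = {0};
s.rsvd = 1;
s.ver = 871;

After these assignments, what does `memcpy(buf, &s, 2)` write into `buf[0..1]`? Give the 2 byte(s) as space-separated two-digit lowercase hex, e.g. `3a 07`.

cf 06

rsvd (1b) val=1 bits=0x1 at bit 0: 0x0001
ver (15b) val=871 bits=0x367 at bit 1: 0x06cf
word = 0x06cf → little-endian bytes:
  [0]=0xcf  [1]=0x06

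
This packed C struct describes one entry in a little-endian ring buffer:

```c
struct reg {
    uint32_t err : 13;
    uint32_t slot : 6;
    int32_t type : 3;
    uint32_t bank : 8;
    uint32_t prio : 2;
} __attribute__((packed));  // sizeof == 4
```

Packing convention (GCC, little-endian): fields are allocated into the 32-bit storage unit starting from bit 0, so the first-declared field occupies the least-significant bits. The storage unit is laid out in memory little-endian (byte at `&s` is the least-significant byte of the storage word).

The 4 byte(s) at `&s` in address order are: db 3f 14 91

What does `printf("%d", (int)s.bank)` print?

[0]=0xdb [1]=0x3f [2]=0x14 [3]=0x91 (little-endian) → word 0x91143fdb
err:13 @ bit 0 → (0x91143fdb>>0)&0x1fff = 0x1fdb
slot:6 @ bit 13 → (0x91143fdb>>13)&0x3f = 0x21
type:3 @ bit 19 → (0x91143fdb>>19)&0x7 = 0x2
bank:8 @ bit 22 → (0x91143fdb>>22)&0xff = 0x44  ←
prio:2 @ bit 30 → (0x91143fdb>>30)&0x3 = 0x2

68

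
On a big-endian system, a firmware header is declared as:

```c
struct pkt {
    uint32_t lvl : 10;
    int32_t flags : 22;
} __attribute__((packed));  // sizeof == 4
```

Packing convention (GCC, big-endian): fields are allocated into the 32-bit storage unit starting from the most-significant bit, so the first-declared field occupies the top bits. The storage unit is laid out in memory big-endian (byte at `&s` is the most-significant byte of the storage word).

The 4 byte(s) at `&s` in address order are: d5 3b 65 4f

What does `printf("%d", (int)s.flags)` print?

-301745

[0]=0xd5 [1]=0x3b [2]=0x65 [3]=0x4f (big-endian) → word 0xd53b654f
lvl [22+:10] = (word>>22) & 0x3ff = 852
flags [0+:22] = (word>>0) & 0x3fffff = 3892559  ←
flags signed 22b, MSB=1: 3892559 - 4194304 = -301745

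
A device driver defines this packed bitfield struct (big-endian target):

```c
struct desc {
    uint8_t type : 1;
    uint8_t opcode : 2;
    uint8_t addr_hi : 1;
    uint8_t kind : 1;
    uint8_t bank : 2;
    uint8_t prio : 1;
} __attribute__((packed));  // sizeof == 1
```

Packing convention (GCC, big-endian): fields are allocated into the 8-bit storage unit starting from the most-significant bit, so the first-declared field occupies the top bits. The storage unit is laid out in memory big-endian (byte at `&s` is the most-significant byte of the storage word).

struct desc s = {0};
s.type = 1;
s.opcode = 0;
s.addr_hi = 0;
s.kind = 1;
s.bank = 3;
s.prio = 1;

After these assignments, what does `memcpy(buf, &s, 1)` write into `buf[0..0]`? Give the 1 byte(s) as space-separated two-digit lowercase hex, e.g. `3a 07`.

type (1b) val=1 bits=0x1 at bit 7: 0x80
opcode (2b) val=0 bits=0x0 at bit 5: 0x80
addr_hi (1b) val=0 bits=0x0 at bit 4: 0x80
kind (1b) val=1 bits=0x1 at bit 3: 0x88
bank (2b) val=3 bits=0x3 at bit 1: 0x8e
prio (1b) val=1 bits=0x1 at bit 0: 0x8f
word = 0x8f → big-endian bytes:
  [0]=0x8f

8f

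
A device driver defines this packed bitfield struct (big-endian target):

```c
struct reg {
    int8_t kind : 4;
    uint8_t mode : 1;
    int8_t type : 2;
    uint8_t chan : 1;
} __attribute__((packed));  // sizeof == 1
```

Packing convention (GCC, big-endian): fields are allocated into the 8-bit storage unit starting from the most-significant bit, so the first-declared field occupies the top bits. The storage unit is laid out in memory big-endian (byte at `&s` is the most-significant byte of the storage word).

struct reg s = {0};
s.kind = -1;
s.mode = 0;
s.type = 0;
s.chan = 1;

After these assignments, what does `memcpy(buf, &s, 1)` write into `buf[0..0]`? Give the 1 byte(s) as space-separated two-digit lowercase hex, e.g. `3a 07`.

f1

[4+:4] kind=-1 & 0xf = 0xf; word=0xf0
[3+:1] mode=0 & 0x1 = 0x0; word=0xf0
[1+:2] type=0 & 0x3 = 0x0; word=0xf0
[0+:1] chan=1 & 0x1 = 0x1; word=0xf1
word = 0xf1 → big-endian bytes:
  [0]=0xf1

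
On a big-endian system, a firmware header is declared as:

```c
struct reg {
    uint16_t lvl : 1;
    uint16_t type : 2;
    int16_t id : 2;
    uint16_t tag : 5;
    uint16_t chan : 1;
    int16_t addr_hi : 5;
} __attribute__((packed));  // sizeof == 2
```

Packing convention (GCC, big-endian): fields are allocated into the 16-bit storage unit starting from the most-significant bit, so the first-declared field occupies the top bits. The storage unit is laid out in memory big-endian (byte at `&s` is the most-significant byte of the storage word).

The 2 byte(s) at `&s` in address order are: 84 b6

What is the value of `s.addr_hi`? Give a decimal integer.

-10

[0]=0x84 [1]=0xb6 (big-endian) → word 0x84b6
lvl [15+:1] = (word>>15) & 0x1 = 1
type [13+:2] = (word>>13) & 0x3 = 0
id [11+:2] = (word>>11) & 0x3 = 0
tag [6+:5] = (word>>6) & 0x1f = 18
chan [5+:1] = (word>>5) & 0x1 = 1
addr_hi [0+:5] = (word>>0) & 0x1f = 22  ←
addr_hi signed 5b, MSB=1: 22 - 32 = -10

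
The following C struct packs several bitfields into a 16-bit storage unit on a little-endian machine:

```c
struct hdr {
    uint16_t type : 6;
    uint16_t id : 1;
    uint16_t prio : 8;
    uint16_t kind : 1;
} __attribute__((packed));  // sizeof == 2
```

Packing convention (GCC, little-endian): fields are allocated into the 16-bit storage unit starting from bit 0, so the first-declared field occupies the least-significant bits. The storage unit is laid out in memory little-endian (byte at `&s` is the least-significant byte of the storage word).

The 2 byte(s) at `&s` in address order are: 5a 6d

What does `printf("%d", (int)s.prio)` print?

218

[0]=0x5a [1]=0x6d (little-endian) → word 0x6d5a
type [0+:6] = (word>>0) & 0x3f = 26
id [6+:1] = (word>>6) & 0x1 = 1
prio [7+:8] = (word>>7) & 0xff = 218  ←
kind [15+:1] = (word>>15) & 0x1 = 0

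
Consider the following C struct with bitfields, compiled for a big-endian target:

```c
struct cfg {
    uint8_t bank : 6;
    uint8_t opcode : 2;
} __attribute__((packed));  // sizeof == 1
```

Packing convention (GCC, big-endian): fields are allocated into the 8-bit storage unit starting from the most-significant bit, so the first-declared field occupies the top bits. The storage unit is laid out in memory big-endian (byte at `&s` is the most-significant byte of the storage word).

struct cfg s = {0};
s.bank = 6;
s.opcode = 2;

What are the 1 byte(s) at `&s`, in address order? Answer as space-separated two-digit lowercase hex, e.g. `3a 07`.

[2+:6] bank=6 & 0x3f = 0x6; word=0x18
[0+:2] opcode=2 & 0x3 = 0x2; word=0x1a
word = 0x1a → big-endian bytes:
  [0]=0x1a

1a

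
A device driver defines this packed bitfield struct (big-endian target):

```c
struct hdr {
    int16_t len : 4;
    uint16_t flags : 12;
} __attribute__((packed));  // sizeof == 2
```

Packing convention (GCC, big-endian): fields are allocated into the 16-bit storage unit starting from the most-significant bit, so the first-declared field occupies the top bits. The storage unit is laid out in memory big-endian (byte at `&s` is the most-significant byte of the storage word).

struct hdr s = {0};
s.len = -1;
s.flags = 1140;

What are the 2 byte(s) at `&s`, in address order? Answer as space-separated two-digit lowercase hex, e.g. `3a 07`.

len (4b) val=-1 bits=0xf at bit 12: 0xf000
flags (12b) val=1140 bits=0x474 at bit 0: 0xf474
word = 0xf474 → big-endian bytes:
  [0]=0xf4  [1]=0x74

f4 74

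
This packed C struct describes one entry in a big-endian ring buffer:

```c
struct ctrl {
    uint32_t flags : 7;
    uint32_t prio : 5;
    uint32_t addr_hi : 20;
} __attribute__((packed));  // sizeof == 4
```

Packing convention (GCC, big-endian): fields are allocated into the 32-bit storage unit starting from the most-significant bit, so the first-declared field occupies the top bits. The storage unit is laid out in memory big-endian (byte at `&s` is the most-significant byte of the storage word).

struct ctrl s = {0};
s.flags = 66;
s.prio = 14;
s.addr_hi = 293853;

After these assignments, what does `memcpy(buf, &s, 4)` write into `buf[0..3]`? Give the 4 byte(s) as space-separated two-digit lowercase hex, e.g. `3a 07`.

84 e4 7b dd

flags:7 = 66 → 0x42 << 25 → word 0x84000000
prio:5 = 14 → 0xe << 20 → word 0x84e00000
addr_hi:20 = 293853 → 0x47bdd << 0 → word 0x84e47bdd
word = 0x84e47bdd → big-endian bytes:
  [0]=0x84  [1]=0xe4  [2]=0x7b  [3]=0xdd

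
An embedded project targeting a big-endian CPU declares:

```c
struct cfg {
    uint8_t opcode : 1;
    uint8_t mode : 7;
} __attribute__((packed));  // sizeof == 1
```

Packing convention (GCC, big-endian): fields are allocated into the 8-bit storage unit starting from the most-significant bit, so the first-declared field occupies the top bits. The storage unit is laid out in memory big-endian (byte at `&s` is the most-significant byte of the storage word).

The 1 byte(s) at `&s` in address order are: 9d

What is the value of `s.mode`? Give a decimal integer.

[0]=0x9d (big-endian) → word 0x9d
opcode:1 @ bit 7 → (0x9d>>7)&0x1 = 0x1
mode:7 @ bit 0 → (0x9d>>0)&0x7f = 0x1d  ←

29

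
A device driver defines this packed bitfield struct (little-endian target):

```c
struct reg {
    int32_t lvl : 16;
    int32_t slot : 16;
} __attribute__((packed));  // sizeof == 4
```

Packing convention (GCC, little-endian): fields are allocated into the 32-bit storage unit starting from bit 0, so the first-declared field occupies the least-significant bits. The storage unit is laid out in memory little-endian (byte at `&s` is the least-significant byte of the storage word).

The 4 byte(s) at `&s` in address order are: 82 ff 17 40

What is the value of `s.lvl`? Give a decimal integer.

[0]=0x82 [1]=0xff [2]=0x17 [3]=0x40 (little-endian) → word 0x4017ff82
lvl [0+:16] = (word>>0) & 0xffff = 65410  ←
slot [16+:16] = (word>>16) & 0xffff = 16407
lvl signed 16b, MSB=1: 65410 - 65536 = -126

-126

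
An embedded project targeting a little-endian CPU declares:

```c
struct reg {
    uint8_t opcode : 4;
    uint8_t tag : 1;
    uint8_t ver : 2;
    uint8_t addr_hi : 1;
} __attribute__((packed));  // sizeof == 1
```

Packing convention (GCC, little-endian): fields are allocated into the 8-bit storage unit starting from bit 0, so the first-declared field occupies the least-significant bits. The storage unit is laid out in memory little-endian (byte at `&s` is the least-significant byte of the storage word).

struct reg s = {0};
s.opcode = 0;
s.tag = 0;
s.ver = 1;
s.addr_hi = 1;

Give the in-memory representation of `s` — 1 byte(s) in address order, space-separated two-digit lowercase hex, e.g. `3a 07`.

a0

opcode (4b) val=0 bits=0x0 at bit 0: 0x00
tag (1b) val=0 bits=0x0 at bit 4: 0x00
ver (2b) val=1 bits=0x1 at bit 5: 0x20
addr_hi (1b) val=1 bits=0x1 at bit 7: 0xa0
word = 0xa0 → little-endian bytes:
  [0]=0xa0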